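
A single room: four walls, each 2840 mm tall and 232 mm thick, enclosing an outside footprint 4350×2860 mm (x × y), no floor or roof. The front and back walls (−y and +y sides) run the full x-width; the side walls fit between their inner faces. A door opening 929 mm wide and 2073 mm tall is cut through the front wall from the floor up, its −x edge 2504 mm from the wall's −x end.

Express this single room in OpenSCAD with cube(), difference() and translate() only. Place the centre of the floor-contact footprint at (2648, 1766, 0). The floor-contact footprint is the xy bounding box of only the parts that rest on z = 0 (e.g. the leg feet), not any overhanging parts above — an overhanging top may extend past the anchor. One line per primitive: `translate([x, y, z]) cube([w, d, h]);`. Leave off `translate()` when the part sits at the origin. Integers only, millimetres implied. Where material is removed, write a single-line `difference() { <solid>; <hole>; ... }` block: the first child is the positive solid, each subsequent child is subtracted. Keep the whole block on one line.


difference() { translate([473, 336, 0]) cube([4350, 232, 2840]); translate([2977, 336, 0]) cube([929, 232, 2073]); }
translate([473, 2964, 0]) cube([4350, 232, 2840]);
translate([473, 568, 0]) cube([232, 2396, 2840]);
translate([4591, 568, 0]) cube([232, 2396, 2840]);


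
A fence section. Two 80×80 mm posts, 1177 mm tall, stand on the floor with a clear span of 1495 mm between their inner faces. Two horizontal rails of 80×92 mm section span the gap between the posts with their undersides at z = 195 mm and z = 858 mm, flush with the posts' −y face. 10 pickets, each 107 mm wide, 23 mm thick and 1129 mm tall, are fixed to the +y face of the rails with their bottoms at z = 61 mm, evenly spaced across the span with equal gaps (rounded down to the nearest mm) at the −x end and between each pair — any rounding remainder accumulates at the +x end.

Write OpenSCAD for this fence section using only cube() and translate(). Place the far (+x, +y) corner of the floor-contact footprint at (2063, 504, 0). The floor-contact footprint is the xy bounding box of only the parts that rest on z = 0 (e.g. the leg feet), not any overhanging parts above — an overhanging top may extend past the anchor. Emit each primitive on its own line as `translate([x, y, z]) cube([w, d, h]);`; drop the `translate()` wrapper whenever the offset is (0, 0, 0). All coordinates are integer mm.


translate([408, 424, 0]) cube([80, 80, 1177]);
translate([1983, 424, 0]) cube([80, 80, 1177]);
translate([488, 424, 195]) cube([1495, 80, 92]);
translate([488, 424, 858]) cube([1495, 80, 92]);
translate([526, 504, 61]) cube([107, 23, 1129]);
translate([671, 504, 61]) cube([107, 23, 1129]);
translate([816, 504, 61]) cube([107, 23, 1129]);
translate([961, 504, 61]) cube([107, 23, 1129]);
translate([1106, 504, 61]) cube([107, 23, 1129]);
translate([1251, 504, 61]) cube([107, 23, 1129]);
translate([1396, 504, 61]) cube([107, 23, 1129]);
translate([1541, 504, 61]) cube([107, 23, 1129]);
translate([1686, 504, 61]) cube([107, 23, 1129]);
translate([1831, 504, 61]) cube([107, 23, 1129]);


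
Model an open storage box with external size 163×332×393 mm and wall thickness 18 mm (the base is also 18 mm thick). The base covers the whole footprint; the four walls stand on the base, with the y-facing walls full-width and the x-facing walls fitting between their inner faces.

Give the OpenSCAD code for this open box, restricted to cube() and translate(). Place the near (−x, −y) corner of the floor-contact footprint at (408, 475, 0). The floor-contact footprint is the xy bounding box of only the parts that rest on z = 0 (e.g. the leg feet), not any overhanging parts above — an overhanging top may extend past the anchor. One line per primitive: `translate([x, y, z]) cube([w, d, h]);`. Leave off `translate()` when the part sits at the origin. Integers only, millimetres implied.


translate([408, 475, 0]) cube([163, 332, 18]);
translate([408, 475, 18]) cube([163, 18, 375]);
translate([408, 789, 18]) cube([163, 18, 375]);
translate([408, 493, 18]) cube([18, 296, 375]);
translate([553, 493, 18]) cube([18, 296, 375]);


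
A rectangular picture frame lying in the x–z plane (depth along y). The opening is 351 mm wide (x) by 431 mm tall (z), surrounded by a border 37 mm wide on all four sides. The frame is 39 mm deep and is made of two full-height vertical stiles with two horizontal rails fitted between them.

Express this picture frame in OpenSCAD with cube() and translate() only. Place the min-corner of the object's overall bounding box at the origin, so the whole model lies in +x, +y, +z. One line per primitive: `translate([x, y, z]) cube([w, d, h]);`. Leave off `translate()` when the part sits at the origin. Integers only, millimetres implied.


cube([37, 39, 505]);
translate([388, 0, 0]) cube([37, 39, 505]);
translate([37, 0, 0]) cube([351, 39, 37]);
translate([37, 0, 468]) cube([351, 39, 37]);


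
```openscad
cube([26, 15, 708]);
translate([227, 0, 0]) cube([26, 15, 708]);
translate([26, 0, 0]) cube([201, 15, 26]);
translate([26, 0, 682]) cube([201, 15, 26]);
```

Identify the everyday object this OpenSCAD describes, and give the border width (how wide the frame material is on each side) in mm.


A picture frame. The border width is 26 mm.

Four thin pieces enclosing a rectangular opening — a picture frame. The two full-height stiles are 708 mm tall; the top rail sits at z = 682 and is 26 mm tall, so the border above the opening is 708 − 682 = 26 mm, matching the stile x-width.


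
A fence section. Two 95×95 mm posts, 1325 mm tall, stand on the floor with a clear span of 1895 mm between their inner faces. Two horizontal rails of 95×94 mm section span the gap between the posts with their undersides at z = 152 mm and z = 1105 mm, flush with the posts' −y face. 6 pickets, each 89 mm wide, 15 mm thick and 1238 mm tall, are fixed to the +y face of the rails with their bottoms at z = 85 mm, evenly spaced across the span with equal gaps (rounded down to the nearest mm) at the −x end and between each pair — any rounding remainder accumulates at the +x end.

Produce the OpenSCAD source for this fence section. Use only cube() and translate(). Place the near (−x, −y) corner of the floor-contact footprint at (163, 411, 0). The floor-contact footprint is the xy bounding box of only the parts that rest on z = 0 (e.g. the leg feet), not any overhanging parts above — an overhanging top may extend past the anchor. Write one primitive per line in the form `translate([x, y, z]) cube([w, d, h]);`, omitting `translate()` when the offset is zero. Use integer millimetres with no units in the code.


translate([163, 411, 0]) cube([95, 95, 1325]);
translate([2153, 411, 0]) cube([95, 95, 1325]);
translate([258, 411, 152]) cube([1895, 95, 94]);
translate([258, 411, 1105]) cube([1895, 95, 94]);
translate([452, 506, 85]) cube([89, 15, 1238]);
translate([735, 506, 85]) cube([89, 15, 1238]);
translate([1018, 506, 85]) cube([89, 15, 1238]);
translate([1301, 506, 85]) cube([89, 15, 1238]);
translate([1584, 506, 85]) cube([89, 15, 1238]);
translate([1867, 506, 85]) cube([89, 15, 1238]);


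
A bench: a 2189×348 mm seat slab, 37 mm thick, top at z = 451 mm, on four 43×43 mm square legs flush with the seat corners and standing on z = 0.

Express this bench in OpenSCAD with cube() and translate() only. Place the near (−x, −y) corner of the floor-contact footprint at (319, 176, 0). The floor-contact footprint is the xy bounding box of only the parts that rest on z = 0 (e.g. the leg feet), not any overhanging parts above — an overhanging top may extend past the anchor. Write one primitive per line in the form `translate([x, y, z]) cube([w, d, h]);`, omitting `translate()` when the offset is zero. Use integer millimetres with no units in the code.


// leg_h = 451 − 37 = 414
translate([319, 176, 414]) cube([2189, 348, 37]);
translate([319, 176, 0]) cube([43, 43, 414]);
translate([319, 481, 0]) cube([43, 43, 414]);
translate([2465, 176, 0]) cube([43, 43, 414]);
translate([2465, 481, 0]) cube([43, 43, 414]);


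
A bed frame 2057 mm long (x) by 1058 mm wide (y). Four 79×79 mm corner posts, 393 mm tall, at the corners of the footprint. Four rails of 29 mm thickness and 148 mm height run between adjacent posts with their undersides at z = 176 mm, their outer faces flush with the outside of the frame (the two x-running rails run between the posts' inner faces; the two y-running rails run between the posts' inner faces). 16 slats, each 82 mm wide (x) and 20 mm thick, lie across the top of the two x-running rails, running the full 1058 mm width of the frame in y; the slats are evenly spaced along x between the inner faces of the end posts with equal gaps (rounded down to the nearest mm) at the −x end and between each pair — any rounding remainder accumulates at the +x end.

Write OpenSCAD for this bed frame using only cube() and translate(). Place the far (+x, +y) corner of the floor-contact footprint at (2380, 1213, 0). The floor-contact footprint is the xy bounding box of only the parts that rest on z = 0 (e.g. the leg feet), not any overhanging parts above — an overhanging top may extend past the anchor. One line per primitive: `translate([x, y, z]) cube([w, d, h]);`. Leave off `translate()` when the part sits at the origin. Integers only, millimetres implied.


translate([323, 155, 0]) cube([79, 79, 393]);
translate([323, 1134, 0]) cube([79, 79, 393]);
translate([2301, 155, 0]) cube([79, 79, 393]);
translate([2301, 1134, 0]) cube([79, 79, 393]);
translate([402, 155, 176]) cube([1899, 29, 148]);
translate([402, 1184, 176]) cube([1899, 29, 148]);
translate([323, 234, 176]) cube([29, 900, 148]);
translate([2351, 234, 176]) cube([29, 900, 148]);
translate([436, 155, 324]) cube([82, 1058, 20]);
translate([552, 155, 324]) cube([82, 1058, 20]);
translate([668, 155, 324]) cube([82, 1058, 20]);
translate([784, 155, 324]) cube([82, 1058, 20]);
translate([900, 155, 324]) cube([82, 1058, 20]);
translate([1016, 155, 324]) cube([82, 1058, 20]);
translate([1132, 155, 324]) cube([82, 1058, 20]);
translate([1248, 155, 324]) cube([82, 1058, 20]);
translate([1364, 155, 324]) cube([82, 1058, 20]);
translate([1480, 155, 324]) cube([82, 1058, 20]);
translate([1596, 155, 324]) cube([82, 1058, 20]);
translate([1712, 155, 324]) cube([82, 1058, 20]);
translate([1828, 155, 324]) cube([82, 1058, 20]);
translate([1944, 155, 324]) cube([82, 1058, 20]);
translate([2060, 155, 324]) cube([82, 1058, 20]);
translate([2176, 155, 324]) cube([82, 1058, 20]);


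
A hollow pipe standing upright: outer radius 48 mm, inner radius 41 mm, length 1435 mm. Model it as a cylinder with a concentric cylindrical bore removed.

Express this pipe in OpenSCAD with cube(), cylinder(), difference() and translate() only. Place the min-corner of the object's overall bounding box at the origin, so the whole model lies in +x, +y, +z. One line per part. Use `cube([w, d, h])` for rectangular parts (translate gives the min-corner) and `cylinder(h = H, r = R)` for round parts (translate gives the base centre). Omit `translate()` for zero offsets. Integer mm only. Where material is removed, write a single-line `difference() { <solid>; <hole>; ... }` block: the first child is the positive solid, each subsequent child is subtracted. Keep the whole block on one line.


difference() { translate([48, 48, 0]) cylinder(h = 1435, r = 48); translate([48, 48, 0]) cylinder(h = 1435, r = 41); }


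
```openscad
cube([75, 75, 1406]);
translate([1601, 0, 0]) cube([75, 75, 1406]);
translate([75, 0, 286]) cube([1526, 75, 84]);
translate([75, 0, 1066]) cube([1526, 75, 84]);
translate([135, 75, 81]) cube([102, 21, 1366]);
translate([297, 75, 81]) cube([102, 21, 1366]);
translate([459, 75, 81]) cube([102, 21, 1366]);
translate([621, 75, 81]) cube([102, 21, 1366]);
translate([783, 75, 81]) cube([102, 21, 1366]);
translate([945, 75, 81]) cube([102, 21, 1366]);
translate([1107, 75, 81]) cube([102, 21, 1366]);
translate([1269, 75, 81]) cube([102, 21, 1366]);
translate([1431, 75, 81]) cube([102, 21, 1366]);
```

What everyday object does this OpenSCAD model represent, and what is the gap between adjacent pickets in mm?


A fence section. The picket gap is 60 mm.

Two posts, two rails, 9 pickets — a fence section. Span 1526 mm holds 9 pickets of 102 mm with 10 equal gaps: ⌊(1526 − 9·102) / 10⌋ = 60 mm.


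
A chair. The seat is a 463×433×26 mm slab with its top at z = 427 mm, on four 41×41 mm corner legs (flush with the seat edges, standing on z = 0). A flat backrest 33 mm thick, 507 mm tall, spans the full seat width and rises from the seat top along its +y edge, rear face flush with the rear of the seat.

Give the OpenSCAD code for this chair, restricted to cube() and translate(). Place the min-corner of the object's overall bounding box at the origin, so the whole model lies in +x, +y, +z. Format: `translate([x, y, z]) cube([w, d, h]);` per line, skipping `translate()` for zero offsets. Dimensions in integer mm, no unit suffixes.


translate([0, 0, 401]) cube([463, 433, 26]);
cube([41, 41, 401]);
translate([422, 0, 0]) cube([41, 41, 401]);
translate([0, 392, 0]) cube([41, 41, 401]);
translate([422, 392, 0]) cube([41, 41, 401]);
translate([0, 400, 427]) cube([463, 33, 507]);


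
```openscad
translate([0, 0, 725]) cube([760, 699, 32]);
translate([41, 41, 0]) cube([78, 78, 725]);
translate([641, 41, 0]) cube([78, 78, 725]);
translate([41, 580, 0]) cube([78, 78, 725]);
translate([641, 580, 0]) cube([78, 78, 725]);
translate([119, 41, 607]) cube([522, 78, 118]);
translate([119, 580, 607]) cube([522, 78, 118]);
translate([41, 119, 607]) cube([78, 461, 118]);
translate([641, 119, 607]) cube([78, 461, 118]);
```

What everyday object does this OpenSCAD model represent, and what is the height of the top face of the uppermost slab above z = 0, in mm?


A table. The table height is 757 mm.

A 760×699×32 slab sits at z = 725 on four 78 mm square posts — a table. The top surface is at 725 + 32 = 757 mm.


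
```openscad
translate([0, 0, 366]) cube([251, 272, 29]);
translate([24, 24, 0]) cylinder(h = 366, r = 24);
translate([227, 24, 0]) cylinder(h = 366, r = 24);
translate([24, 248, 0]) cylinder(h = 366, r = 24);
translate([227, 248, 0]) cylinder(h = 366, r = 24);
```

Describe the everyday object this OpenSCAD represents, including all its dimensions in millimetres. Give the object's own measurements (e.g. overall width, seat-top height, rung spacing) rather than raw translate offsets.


A four-legged stool. The seat is a 251×272×29 mm slab whose top surface is at z = 395 mm; four round legs, each 48 mm in diameter, run from the floor (z = 0) to the underside of the seat, each leg's axis is inset half a diameter from the nearest pair of seat edges (so the leg's bounding box is flush with the corner).


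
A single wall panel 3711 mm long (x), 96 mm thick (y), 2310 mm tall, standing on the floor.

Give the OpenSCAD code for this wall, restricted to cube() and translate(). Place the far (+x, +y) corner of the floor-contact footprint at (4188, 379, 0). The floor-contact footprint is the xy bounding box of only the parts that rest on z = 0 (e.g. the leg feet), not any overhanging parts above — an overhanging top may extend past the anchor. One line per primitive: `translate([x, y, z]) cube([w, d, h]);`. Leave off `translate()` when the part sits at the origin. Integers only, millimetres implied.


translate([477, 283, 0]) cube([3711, 96, 2310]);


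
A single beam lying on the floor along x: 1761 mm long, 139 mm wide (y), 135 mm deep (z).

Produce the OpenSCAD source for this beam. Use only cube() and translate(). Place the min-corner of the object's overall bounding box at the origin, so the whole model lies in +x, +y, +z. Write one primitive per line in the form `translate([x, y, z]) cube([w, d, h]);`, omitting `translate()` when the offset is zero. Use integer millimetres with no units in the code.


cube([1761, 139, 135]);


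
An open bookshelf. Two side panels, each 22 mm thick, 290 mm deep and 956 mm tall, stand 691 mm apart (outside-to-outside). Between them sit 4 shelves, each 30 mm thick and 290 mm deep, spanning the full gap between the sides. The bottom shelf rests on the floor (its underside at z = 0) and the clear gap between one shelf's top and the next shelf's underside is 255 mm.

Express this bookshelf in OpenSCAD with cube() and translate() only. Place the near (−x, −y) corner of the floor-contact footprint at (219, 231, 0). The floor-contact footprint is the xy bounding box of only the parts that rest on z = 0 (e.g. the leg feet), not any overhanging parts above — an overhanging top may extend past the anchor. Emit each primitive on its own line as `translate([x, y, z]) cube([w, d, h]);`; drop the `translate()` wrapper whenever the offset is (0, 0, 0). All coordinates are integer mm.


translate([219, 231, 0]) cube([22, 290, 956]);
translate([888, 231, 0]) cube([22, 290, 956]);
translate([241, 231, 0]) cube([647, 290, 30]);
translate([241, 231, 285]) cube([647, 290, 30]);
translate([241, 231, 570]) cube([647, 290, 30]);
translate([241, 231, 855]) cube([647, 290, 30]);


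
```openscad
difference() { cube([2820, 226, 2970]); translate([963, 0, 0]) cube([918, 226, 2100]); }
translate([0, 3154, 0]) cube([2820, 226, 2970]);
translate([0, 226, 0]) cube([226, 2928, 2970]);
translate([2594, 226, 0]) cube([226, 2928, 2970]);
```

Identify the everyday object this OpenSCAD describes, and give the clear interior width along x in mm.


A single room. The interior width is 2368 mm.

Four walls enclosing a rectangle with a door in the front wall — a room. Outside width 2820 minus two 226 mm walls gives 2368 mm.


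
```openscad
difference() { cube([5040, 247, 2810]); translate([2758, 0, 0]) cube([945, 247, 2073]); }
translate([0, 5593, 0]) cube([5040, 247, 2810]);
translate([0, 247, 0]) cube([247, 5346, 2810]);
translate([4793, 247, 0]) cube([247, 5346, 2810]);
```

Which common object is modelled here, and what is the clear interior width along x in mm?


A single room. The interior width is 4546 mm.

Four walls enclosing a rectangle with a door in the front wall — a room. Outside width 5040 minus two 247 mm walls gives 4546 mm.


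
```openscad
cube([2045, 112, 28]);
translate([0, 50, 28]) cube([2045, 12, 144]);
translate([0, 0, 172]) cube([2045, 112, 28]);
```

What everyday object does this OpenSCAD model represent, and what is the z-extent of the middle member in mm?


An I-beam. The web height is 144 mm.

Two wide flanges with a thin centred web — an I-beam. Overall 200 mm minus two 28 mm flanges gives a web of 200 − 2·28 = 144 mm.


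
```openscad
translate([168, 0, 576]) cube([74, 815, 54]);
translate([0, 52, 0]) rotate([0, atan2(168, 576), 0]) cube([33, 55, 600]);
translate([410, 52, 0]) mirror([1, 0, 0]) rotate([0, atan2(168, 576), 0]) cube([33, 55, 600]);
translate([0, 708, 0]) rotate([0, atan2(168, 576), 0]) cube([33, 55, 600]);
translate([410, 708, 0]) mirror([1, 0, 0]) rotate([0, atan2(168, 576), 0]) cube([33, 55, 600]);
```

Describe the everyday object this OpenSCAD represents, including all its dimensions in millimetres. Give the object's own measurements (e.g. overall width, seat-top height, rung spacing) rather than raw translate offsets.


A sawhorse. A 74×815×54 mm beam (x, y, z) sits on two A-frame leg pairs. Each pair is two raked legs of 33×55 mm section (55 mm along y) splaying symmetrically in x. Each leg rises 576 mm vertically over 168 mm of horizontal reach and is 600 mm long along its own axis. Every leg's outer bottom edge rests on the floor and its outer top edge meets a bottom edge of the beam — the left legs (tilting toward +x) meet the beam's −x bottom edge, the right legs (their mirror images, tilting toward −x) meet its +x bottom edge — so the leg tops tuck under the beam, the beam's underside is 576 mm above the floor, and the feet are 410 mm apart outside-to-outside with the beam centred between them. The two leg pairs are set in 52 mm from either end of the beam.


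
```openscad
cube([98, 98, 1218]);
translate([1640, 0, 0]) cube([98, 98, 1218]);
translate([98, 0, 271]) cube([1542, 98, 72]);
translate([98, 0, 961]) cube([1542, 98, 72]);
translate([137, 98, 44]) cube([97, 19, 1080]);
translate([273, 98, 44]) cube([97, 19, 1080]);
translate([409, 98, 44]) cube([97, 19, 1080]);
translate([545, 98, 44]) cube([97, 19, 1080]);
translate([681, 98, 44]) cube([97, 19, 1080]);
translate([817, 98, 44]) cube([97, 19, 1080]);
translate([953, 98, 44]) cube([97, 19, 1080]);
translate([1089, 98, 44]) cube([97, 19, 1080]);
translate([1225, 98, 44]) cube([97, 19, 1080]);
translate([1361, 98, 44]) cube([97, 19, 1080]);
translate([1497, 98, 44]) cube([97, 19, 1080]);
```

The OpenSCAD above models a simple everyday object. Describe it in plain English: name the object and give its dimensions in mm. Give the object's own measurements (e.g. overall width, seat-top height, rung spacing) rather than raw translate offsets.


A fence section. Two 98×98 mm posts, 1218 mm tall, stand on the floor with a clear span of 1542 mm between their inner faces. Two horizontal rails of 98×72 mm section span the gap between the posts with their undersides at z = 271 mm and z = 961 mm, flush with the posts' −y face. 11 pickets, each 97 mm wide, 19 mm thick and 1080 mm tall, are fixed to the +y face of the rails with their bottoms at z = 44 mm, spaced across the span with a 39 mm gap after the −x post and between neighbouring pickets, with 46 mm left before the +x post.


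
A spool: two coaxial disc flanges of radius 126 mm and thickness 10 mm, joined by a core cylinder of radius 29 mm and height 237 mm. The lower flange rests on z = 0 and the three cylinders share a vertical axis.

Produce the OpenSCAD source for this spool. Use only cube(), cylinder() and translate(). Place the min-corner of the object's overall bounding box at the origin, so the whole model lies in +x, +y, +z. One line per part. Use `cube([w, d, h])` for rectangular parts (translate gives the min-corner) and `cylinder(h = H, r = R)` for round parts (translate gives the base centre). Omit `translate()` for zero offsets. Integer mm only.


translate([126, 126, 0]) cylinder(h = 10, r = 126);
translate([126, 126, 10]) cylinder(h = 237, r = 29);
translate([126, 126, 247]) cylinder(h = 10, r = 126);


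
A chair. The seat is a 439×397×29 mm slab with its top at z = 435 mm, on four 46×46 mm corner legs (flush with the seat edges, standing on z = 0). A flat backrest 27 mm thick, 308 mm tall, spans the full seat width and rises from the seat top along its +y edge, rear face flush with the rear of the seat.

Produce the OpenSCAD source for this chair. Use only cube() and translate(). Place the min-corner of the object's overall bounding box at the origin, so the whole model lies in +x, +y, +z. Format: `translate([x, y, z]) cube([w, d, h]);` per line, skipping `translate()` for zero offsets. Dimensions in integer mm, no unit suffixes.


translate([0, 0, 406]) cube([439, 397, 29]);
cube([46, 46, 406]);
translate([393, 0, 0]) cube([46, 46, 406]);
translate([0, 351, 0]) cube([46, 46, 406]);
translate([393, 351, 0]) cube([46, 46, 406]);
translate([0, 370, 435]) cube([439, 27, 308]);


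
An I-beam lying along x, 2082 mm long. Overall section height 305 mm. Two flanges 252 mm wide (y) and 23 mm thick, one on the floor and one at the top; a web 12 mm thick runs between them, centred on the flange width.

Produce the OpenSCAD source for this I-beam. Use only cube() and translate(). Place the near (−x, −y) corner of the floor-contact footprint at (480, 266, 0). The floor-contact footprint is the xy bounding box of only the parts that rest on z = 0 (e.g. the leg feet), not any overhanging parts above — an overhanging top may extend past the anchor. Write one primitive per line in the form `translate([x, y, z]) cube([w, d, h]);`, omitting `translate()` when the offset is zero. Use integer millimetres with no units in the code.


translate([480, 266, 0]) cube([2082, 252, 23]);
translate([480, 386, 23]) cube([2082, 12, 259]);
translate([480, 266, 282]) cube([2082, 252, 23]);


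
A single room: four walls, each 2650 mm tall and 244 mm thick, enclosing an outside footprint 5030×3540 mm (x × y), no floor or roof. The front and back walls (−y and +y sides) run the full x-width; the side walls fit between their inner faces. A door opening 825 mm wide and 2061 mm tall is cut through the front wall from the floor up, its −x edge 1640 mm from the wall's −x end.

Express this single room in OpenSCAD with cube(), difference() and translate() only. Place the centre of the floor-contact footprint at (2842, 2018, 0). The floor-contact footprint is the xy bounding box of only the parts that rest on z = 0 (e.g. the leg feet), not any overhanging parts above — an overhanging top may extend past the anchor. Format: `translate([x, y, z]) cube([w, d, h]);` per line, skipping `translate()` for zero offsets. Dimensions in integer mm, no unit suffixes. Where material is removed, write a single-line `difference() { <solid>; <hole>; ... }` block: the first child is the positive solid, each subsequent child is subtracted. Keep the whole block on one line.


difference() { translate([327, 248, 0]) cube([5030, 244, 2650]); translate([1967, 248, 0]) cube([825, 244, 2061]); }
translate([327, 3544, 0]) cube([5030, 244, 2650]);
translate([327, 492, 0]) cube([244, 3052, 2650]);
translate([5113, 492, 0]) cube([244, 3052, 2650]);


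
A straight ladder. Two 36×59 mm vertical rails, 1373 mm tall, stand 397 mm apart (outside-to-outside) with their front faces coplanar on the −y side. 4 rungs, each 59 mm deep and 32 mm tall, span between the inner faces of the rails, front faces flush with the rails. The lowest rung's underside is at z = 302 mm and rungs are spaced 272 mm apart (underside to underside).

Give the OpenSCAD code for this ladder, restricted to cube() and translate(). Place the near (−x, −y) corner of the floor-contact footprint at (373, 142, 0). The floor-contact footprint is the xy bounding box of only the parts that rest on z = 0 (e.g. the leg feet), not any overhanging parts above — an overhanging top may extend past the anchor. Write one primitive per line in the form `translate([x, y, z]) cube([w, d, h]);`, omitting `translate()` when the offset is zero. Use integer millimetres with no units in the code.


translate([373, 142, 0]) cube([36, 59, 1373]);
translate([734, 142, 0]) cube([36, 59, 1373]);
translate([409, 142, 302]) cube([325, 59, 32]);
translate([409, 142, 574]) cube([325, 59, 32]);
translate([409, 142, 846]) cube([325, 59, 32]);
translate([409, 142, 1118]) cube([325, 59, 32]);


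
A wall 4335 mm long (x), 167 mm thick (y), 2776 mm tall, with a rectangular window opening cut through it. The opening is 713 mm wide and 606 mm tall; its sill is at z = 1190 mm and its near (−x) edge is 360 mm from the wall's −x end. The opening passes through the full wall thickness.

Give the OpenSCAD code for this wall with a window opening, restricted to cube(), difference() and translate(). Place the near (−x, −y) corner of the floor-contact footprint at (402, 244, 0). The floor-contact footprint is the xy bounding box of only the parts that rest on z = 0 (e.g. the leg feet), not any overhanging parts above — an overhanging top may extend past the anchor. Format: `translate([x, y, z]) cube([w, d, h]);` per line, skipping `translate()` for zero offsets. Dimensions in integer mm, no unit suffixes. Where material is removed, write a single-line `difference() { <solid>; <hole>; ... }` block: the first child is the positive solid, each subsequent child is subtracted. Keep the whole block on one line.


difference() { translate([402, 244, 0]) cube([4335, 167, 2776]); translate([762, 244, 1190]) cube([713, 167, 606]); }


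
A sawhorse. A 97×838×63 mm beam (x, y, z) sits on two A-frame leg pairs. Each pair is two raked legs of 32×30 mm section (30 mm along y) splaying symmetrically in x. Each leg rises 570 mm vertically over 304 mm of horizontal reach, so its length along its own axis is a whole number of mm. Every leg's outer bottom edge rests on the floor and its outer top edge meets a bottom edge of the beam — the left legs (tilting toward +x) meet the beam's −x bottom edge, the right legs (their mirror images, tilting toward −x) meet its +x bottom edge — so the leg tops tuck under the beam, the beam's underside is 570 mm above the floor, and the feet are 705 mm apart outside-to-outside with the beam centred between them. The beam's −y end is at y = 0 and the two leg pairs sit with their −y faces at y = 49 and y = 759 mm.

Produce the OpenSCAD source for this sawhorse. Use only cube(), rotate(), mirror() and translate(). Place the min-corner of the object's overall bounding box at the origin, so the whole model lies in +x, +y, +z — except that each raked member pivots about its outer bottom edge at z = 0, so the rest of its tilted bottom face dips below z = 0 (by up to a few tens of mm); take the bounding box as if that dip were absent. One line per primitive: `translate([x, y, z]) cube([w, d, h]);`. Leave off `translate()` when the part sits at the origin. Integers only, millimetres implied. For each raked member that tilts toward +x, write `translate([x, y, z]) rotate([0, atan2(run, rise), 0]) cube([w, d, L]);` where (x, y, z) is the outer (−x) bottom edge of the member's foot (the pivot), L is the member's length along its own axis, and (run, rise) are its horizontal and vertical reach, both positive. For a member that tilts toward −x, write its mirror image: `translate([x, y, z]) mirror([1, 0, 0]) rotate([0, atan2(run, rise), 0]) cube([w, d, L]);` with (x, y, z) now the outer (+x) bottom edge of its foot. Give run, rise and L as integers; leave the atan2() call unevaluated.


translate([304, 0, 570]) cube([97, 838, 63]);
translate([0, 49, 0]) rotate([0, atan2(304, 570), 0]) cube([32, 30, 646]);
translate([705, 49, 0]) mirror([1, 0, 0]) rotate([0, atan2(304, 570), 0]) cube([32, 30, 646]);
translate([0, 759, 0]) rotate([0, atan2(304, 570), 0]) cube([32, 30, 646]);
translate([705, 759, 0]) mirror([1, 0, 0]) rotate([0, atan2(304, 570), 0]) cube([32, 30, 646]);


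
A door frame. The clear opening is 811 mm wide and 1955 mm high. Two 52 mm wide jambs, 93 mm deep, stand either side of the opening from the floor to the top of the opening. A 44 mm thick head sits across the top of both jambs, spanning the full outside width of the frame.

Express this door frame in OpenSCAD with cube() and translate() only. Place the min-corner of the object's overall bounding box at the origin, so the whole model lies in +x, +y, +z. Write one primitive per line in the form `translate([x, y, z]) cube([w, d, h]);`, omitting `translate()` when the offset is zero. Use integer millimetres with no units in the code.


cube([52, 93, 1955]);
translate([863, 0, 0]) cube([52, 93, 1955]);
translate([0, 0, 1955]) cube([915, 93, 44]);


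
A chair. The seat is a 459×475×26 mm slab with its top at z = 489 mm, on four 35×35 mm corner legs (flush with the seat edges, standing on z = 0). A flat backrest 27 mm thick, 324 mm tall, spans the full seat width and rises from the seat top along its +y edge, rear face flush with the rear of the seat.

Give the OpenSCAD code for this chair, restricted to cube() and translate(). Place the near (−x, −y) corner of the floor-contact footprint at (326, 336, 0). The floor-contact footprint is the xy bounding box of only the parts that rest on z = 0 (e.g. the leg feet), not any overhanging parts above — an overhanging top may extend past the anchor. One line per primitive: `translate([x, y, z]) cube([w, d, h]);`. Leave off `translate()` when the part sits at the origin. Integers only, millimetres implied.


translate([326, 336, 463]) cube([459, 475, 26]);
translate([326, 336, 0]) cube([35, 35, 463]);
translate([750, 336, 0]) cube([35, 35, 463]);
translate([326, 776, 0]) cube([35, 35, 463]);
translate([750, 776, 0]) cube([35, 35, 463]);
translate([326, 784, 489]) cube([459, 27, 324]);


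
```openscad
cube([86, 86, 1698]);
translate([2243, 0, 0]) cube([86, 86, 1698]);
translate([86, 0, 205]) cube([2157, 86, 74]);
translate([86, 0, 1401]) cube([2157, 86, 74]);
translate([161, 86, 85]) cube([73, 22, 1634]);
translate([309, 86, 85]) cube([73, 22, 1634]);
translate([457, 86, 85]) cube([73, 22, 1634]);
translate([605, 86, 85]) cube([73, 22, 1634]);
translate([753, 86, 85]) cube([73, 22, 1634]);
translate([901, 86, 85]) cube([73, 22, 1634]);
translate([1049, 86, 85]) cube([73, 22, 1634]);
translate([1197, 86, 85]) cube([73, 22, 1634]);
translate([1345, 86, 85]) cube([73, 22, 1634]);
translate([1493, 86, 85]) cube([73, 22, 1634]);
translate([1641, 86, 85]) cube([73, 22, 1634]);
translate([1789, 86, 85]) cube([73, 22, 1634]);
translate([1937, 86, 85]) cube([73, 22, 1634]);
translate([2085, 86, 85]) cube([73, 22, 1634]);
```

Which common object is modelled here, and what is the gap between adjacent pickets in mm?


A fence section. The picket gap is 75 mm.

Two posts, two rails, 14 pickets — a fence section. Span 2157 mm holds 14 pickets of 73 mm with 15 equal gaps: ⌊(2157 − 14·73) / 15⌋ = 75 mm.


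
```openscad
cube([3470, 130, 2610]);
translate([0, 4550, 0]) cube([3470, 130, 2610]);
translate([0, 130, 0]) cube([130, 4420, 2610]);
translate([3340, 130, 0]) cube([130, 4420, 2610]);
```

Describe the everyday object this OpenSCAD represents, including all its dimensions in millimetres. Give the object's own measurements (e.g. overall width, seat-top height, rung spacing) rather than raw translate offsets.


The wall frame of a small rectangular building: four walls, each 2610 mm tall and 130 mm thick, enclosing a footprint 3470 mm (x) by 4680 mm (y) outside-to-outside, with no floor or roof. The front and back walls (the −y and +y sides) span the full width; the two side walls fit between them.


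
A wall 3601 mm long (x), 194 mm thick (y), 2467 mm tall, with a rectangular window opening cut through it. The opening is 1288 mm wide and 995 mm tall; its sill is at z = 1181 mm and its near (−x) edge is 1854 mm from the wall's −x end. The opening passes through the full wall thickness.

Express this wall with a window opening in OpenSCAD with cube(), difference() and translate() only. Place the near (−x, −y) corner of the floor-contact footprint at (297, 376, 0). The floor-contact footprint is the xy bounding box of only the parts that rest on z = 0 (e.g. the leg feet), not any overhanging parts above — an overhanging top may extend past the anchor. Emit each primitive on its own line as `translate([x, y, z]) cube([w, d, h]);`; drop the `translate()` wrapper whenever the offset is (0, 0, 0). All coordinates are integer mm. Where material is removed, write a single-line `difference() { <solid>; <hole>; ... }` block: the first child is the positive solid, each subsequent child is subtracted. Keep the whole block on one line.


difference() { translate([297, 376, 0]) cube([3601, 194, 2467]); translate([2151, 376, 1181]) cube([1288, 194, 995]); }


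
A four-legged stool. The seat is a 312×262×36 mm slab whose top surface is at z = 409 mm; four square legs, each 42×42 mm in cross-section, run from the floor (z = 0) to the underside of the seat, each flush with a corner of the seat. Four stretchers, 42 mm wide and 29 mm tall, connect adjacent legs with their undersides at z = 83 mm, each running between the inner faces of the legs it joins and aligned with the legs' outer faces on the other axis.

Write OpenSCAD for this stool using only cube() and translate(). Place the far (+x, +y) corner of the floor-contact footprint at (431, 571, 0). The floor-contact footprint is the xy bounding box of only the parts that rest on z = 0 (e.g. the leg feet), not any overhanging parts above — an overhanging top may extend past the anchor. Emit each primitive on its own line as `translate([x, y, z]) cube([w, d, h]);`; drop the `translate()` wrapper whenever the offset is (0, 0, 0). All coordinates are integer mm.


// leg_h = 409 - 36 = 373
// stretcher span = 312 - 2*42 = 228
translate([119, 309, 373]) cube([312, 262, 36]);
translate([119, 309, 0]) cube([42, 42, 373]);
translate([389, 309, 0]) cube([42, 42, 373]);
translate([119, 529, 0]) cube([42, 42, 373]);
translate([389, 529, 0]) cube([42, 42, 373]);
translate([161, 309, 83]) cube([228, 42, 29]);
translate([161, 529, 83]) cube([228, 42, 29]);
translate([119, 351, 83]) cube([42, 178, 29]);
translate([389, 351, 83]) cube([42, 178, 29]);


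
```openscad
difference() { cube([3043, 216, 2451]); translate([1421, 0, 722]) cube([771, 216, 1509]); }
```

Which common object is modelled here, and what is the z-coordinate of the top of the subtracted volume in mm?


A wall with a window opening. The window head height is 2231 mm.

A wall with a rectangular opening subtracted — a window. Sill at z = 722, opening 1509 mm tall, so the head is at 722 + 1509 = 2231 mm.


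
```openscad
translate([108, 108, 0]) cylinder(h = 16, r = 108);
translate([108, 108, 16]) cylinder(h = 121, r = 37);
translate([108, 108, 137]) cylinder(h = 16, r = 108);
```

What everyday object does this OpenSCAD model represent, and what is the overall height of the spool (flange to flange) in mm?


A spool. The overall height is 153 mm.

Three coaxial cylinders, large–small–large — a spool. Two 16 mm flanges and a 121 mm core give 16 + 121 + 16 = 153 mm.


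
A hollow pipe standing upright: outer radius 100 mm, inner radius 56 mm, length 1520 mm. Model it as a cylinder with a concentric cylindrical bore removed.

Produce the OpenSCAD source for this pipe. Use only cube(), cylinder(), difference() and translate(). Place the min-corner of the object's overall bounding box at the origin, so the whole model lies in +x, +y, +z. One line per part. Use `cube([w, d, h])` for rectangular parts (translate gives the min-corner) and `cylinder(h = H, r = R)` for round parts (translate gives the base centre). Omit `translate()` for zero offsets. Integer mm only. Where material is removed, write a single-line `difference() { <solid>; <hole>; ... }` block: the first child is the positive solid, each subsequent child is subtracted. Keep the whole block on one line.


difference() { translate([100, 100, 0]) cylinder(h = 1520, r = 100); translate([100, 100, 0]) cylinder(h = 1520, r = 56); }


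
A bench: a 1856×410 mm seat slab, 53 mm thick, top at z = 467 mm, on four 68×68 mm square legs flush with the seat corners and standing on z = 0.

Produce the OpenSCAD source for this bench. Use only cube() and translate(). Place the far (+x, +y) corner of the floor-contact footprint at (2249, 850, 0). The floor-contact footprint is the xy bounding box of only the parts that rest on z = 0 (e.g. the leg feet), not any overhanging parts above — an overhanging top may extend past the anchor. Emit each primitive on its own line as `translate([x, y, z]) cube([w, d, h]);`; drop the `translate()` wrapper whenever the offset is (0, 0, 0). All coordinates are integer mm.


translate([393, 440, 414]) cube([1856, 410, 53]);
translate([393, 440, 0]) cube([68, 68, 414]);
translate([393, 782, 0]) cube([68, 68, 414]);
translate([2181, 440, 0]) cube([68, 68, 414]);
translate([2181, 782, 0]) cube([68, 68, 414]);


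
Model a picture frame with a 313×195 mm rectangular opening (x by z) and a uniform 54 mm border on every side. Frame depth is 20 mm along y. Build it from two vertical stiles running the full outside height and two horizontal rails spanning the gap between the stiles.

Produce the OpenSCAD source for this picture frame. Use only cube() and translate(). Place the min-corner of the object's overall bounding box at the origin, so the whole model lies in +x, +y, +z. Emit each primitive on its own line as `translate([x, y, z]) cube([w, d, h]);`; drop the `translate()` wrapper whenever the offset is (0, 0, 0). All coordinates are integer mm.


cube([54, 20, 303]);
translate([367, 0, 0]) cube([54, 20, 303]);
translate([54, 0, 0]) cube([313, 20, 54]);
translate([54, 0, 249]) cube([313, 20, 54]);


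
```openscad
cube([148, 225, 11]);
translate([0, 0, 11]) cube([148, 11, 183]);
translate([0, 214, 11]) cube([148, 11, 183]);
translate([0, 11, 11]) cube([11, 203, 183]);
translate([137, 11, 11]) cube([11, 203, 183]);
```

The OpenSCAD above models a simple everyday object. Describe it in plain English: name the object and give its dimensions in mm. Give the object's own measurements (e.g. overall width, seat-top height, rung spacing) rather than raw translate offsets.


An open-topped rectangular box: outside dimensions 148×225×194 mm, with a uniform wall and base thickness of 11 mm. The base is a full 148×225 slab on the floor; four walls sit on top of the base. The front and back walls (the −y and +y sides) span the full width; the two side walls fit between them.
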